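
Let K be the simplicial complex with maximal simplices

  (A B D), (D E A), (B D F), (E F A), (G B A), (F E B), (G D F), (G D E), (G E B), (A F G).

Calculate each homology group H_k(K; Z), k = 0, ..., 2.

K has 6 vertices, 15 edges, 10 triangles.
rank ∂_0 = 0, rank ∂_1 = 5 ⇒ b_0 = 6 − 0 − 5 = 1; all invariant factors of ∂_1 are 1 so no torsion. So H_0 ≅ Z.
rank ∂_1 = 5, rank ∂_2 = 10 ⇒ b_1 = 15 − 5 − 10 = 0; ∂_2 has invariant factor(s) [2] giving torsion. So H_1 ≅ Z/2.
rank ∂_2 = 10, rank ∂_3 = 0 ⇒ b_2 = 10 − 10 − 0 = 0. So H_2 ≅ 0.

H_0 = Z,  H_1 = Z/2,  H_2 = 0.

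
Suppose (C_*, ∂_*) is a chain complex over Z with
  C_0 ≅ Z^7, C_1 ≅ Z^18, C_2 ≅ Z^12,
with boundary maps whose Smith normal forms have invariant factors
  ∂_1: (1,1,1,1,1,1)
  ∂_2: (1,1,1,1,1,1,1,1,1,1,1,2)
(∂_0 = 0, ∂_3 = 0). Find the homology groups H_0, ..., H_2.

H_0: b_0 = 7 − 0 − 6 = 1; torsion from ∂_1 factors > 1: none. So H_0 ≅ Z.
H_1: b_1 = 18 − 6 − 12 = 0; torsion from ∂_2 factors > 1: [2]. So H_1 ≅ Z/2Z.
H_2: b_2 = 12 − 12 − 0 = 0; torsion from ∂_3 factors > 1: none. So H_2 ≅ 0.

H_0 ≅ Z,  H_1 ≅ Z/2Z,  H_2 = 0.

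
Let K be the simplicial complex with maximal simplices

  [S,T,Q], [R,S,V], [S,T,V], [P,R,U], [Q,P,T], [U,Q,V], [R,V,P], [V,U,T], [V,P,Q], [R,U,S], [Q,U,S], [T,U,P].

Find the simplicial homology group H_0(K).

Take the total order P < Q < R < S < T < U < V on the vertex set. Then K (dimension 2) consists of the simplices:

  0-simplices (7): P, Q, R, S, T, U, V
  1-simplices (18): PQ, PR, PT, PU, PV, QS, QT, QU, QV, RS, RU, RV, ST, SU, SV, TU, TV, UV
  2-simplices (12): PQT, PQV, PRU, PRV, PTU, QST, QSU, QUV, RSU, RSV, STV, TUV

so the chain groups are C_0 ≅ Z^7, C_1 ≅ Z^18, C_2 ≅ Z^12.

Boundary ∂_1: C_1 → C_0 is given by ∂[p,q] = [q] − [p]. For instance
  ∂RU = U − R.
The resulting 7×18 matrix has rank 6, and its Smith normal form has invariant factors (1,1,1,1,1,1).

∂_2: C_2 → C_1 maps a triangle to the signed sum of its edges. For instance
  ∂TUV = UV − TV + TU,
  ∂QSU = SU − QU + QS.
The resulting 18×12 matrix has rank 12, and its Smith normal form has invariant factors (1,1,1,1,1,1,1,1,1,1,1,2).

Now H_k = ker ∂_k / im ∂_{k+1}, so:

  H_0: rank C_0 − rank ∂_1 = 7 − 6 = 1, and the invariant factors of ∂_1 are all 1, so H_0 ≅ Z.

H_0 = Z.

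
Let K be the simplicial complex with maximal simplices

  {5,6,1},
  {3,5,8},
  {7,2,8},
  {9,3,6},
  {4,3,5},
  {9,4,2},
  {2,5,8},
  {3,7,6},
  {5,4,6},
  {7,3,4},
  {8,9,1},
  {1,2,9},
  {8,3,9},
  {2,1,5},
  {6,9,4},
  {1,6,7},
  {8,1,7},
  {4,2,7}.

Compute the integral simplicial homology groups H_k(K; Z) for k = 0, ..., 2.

H_0 = Z,  H_1 = Z ⊕ Z/2,  H_2 = 0.

K has 9 vertices, 27 edges, 18 triangles.
rank ∂_0 = 0, rank ∂_1 = 8 ⇒ b_0 = 9 − 0 − 8 = 1; all invariant factors of ∂_1 are 1 so no torsion. So H_0 ≅ Z.
rank ∂_1 = 8, rank ∂_2 = 18 ⇒ b_1 = 27 − 8 − 18 = 1; ∂_2 has invariant factor(s) [2] giving torsion. So H_1 ≅ Z ⊕ Z/2.
rank ∂_2 = 18, rank ∂_3 = 0 ⇒ b_2 = 18 − 18 − 0 = 0. So H_2 ≅ 0.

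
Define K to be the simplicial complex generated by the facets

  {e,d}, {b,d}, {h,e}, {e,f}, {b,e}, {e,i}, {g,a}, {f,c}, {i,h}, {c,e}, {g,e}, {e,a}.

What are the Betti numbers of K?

b_0 = 1, b_1 = 4.

Fix the vertex order a < b < c < d < e < f < g < h < i and write every simplex with vertices in increasing order. Then dim K = 1 and the simplices of K are:

  0-simplices (9): a, b, c, d, e, f, g, h, i
  1-simplices (12): ae, ag, bd, be, ce, cf, de, ef, eg, eh, ei, hi

Hence C_0 ≅ Z^9, C_1 ≅ Z^12.

∂_1: C_1 → C_0 sends each edge [p,q] (with p < q) to q − p. For instance
  ∂eg = g − e.
The 9×12 boundary matrix has rank 8 and Smith normal form diag(1,1,1,1,1,1,1,1).

Reading off H_k = ker ∂_k / im ∂_{k+1}:

  H_0: rank C_0 − rank ∂_1 = 9 − 8 = 1, and the invariant factors of ∂_1 are all 1, so H_0 = Z.
  H_1: rank ker ∂_1 − rank ∂_2 = (12 − 8) − 0 = 4, and there is no ∂_2, so H_1 = Z^4.

As a check, the Euler characteristic is 9 − 12 = -3, which agrees with 1 − 4 = -3.

Hence the Betti numbers are b_0 = 1, b_1 = 4.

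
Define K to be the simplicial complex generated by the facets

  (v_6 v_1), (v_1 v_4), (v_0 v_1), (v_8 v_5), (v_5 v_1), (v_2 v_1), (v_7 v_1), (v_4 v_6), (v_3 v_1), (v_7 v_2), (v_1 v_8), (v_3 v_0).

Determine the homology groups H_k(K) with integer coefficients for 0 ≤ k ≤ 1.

H_0 = Z,  H_1 = Z^4.

Take the total order v_0 < v_1 < v_2 < v_3 < v_4 < v_5 < v_6 < v_7 < v_8 on the vertex set. Then K (dimension 1) consists of the simplices:

  0-simplices (9): [v_0], [v_1], [v_2], [v_3], [v_4], [v_5], [v_6], [v_7], [v_8]
  1-simplices (12): [v_0,v_1], [v_0,v_3], [v_1,v_2], [v_1,v_3], [v_1,v_4], [v_1,v_5], [v_1,v_6], [v_1,v_7], [v_1,v_8], [v_2,v_7], [v_4,v_6], [v_5,v_8]

so the chain groups are C_0 ≅ Z^9, C_1 ≅ Z^12.

The boundary map ∂_1: C_1 → C_0 sends each edge [p,q] (with p < q) to q − p.
As a 9×12 matrix over Z this has rank 8, with invariant factors (1,1,1,1,1,1,1,1).

Now H_k = ker ∂_k / im ∂_{k+1}, so:

  H_0: rank C_0 − rank ∂_1 = 9 − 8 = 1, and the invariant factors of ∂_1 are all 1, so H_0 ≅ Z.
  H_1: rank ker ∂_1 − rank ∂_2 = (12 − 8) − 0 = 4, and there is no ∂_2, so H_1 ≅ Z^4.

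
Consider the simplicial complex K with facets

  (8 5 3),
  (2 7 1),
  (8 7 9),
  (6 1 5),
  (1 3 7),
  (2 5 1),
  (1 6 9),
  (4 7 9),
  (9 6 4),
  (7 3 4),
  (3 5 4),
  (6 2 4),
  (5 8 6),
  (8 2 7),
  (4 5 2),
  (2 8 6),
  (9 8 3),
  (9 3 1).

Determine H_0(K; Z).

H_0 ≅ Z.

Fix the vertex order 1 < 2 < 3 < 4 < 5 < 6 < 7 < 8 < 9 and write every simplex with vertices in increasing order. Then dim K = 2 and the simplices of K are:

  0-simplices (9): [1], [2], [3], [4], [5], [6], [7], [8], [9]
  1-simplices (27): (27 of them)
  2-simplices (18): [1,2,5], [1,2,7], [1,3,7], [1,3,9], [1,5,6], [1,6,9], [2,4,5], [2,4,6], [2,6,8], [2,7,8], [3,4,5], [3,4,7], [3,5,8], [3,8,9], [4,6,9], [4,7,9], [5,6,8], [7,8,9]

Hence C_0 ≅ Z^9, C_1 ≅ Z^27, C_2 ≅ Z^18.

Boundary ∂_1: C_1 → C_0 sends each edge [p,q] (with p < q) to q − p. For instance
  ∂[1,3] = [3] − [1].
The 9×27 boundary matrix has rank 8 and Smith normal form diag(1,1,1,1,1,1,1,1).

The boundary map ∂_2: C_2 → C_1 sends each 2-simplex [p,q,r] to [q,r] − [p,r] + [p,q]. For instance
  ∂[2,4,6] = [4,6] − [2,6] + [2,4],
  ∂[2,7,8] = [7,8] − [2,8] + [2,7].
The resulting 27×18 matrix has rank 18, and its Smith normal form has invariant factors (1,1,1,1,1,1,1,1,1,1,1,1,1,1,1,1,1,2).

Reading off H_k = ker ∂_k / im ∂_{k+1}:

  H_0: rank C_0 − rank ∂_1 = 9 − 8 = 1, and the invariant factors of ∂_1 are all 1, so H_0 = Z.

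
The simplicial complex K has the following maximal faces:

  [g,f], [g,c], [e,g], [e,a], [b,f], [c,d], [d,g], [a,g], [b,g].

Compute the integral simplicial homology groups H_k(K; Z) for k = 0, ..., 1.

Take the total order a < b < c < d < e < f < g on the vertex set. Then K (dimension 1) consists of the simplices:

  0-simplices (7): a, b, c, d, e, f, g
  1-simplices (9): ae, ag, bf, bg, cd, cg, dg, eg, fg

giving chain groups C_0 ≅ Z^7, C_1 ≅ Z^9.

∂_1: C_1 → C_0 sends each edge [p,q] (with p < q) to q − p.
As a 7×9 matrix over Z this has rank 6, with invariant factors (1,1,1,1,1,1).

From H_k ≅ ker(∂_k) / im(∂_{k+1}) we obtain:

  H_0: rank C_0 − rank ∂_1 = 7 − 6 = 1, and the invariant factors of ∂_1 are all 1, so H_0 ≅ Z.
  H_1: rank ker ∂_1 − rank ∂_2 = (9 − 6) − 0 = 3, and there is no ∂_2, so H_1 ≅ Z^3.

H_0 = Z,  H_1 = Z^3.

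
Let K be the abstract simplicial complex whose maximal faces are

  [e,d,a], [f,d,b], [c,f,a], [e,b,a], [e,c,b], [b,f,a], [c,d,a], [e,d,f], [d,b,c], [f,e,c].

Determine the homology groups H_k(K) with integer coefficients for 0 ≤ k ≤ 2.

H_0 ≅ Z,  H_1 ≅ Z/2,  H_2 = 0.

Order the vertices as a < b < c < d < e < f. Listing each simplex with vertices in this order, K has dimension 2 with simplices:

  0-simplices (6): a, b, c, d, e, f
  1-simplices (15): ab, ac, ad, ae, af, bc, bd, be, bf, cd, ce, cf, de, df, ef
  2-simplices (10): abe, abf, acd, acf, ade, bcd, bce, bdf, cef, def

giving chain groups C_0 ≅ Z^6, C_1 ≅ Z^15, C_2 ≅ Z^10.

∂_1: C_1 → C_0 is given by ∂[p,q] = [q] − [p]. For instance
  ∂bd = d − b.
The 6×15 boundary matrix has rank 5 and Smith normal form diag(1,1,1,1,1).

The boundary map ∂_2: C_2 → C_1 acts by ∂[p,q,r] = [q,r] − [p,r] + [p,q]. For instance
  ∂bdf = df − bf + bd,
  ∂abe = be − ae + ab.
The resulting 15×10 matrix has rank 10, and its Smith normal form has invariant factors (1,1,1,1,1,1,1,1,1,2).

Now H_k = ker ∂_k / im ∂_{k+1}, so:

  H_0: rank C_0 − rank ∂_1 = 6 − 5 = 1, and the invariant factors of ∂_1 are all 1, so H_0 = Z.
  H_1: rank ker ∂_1 − rank ∂_2 = (15 − 5) − 10 = 0, and ∂_2 has invariant factor 2 > 1, so H_1 = Z/2.
  H_2: rank ker ∂_2 − rank ∂_3 = (10 − 10) − 0 = 0, and there is no ∂_3, so H_2 = 0.

As a check, the Euler characteristic is 6 − 15 + 10 = 1, which agrees with 1 − 0 + 0 = 1.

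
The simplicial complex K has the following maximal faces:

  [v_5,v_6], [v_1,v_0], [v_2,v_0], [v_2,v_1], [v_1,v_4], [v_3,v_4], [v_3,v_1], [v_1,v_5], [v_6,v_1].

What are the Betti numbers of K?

b_0 = 1, b_1 = 3.

K has 7 vertices, 9 edges.
rank ∂_0 = 0, rank ∂_1 = 6 ⇒ b_0 = 7 − 0 − 6 = 1; all invariant factors of ∂_1 are 1 so no torsion. So H_0 ≅ Z.
rank ∂_1 = 6, rank ∂_2 = 0 ⇒ b_1 = 9 − 6 − 0 = 3. So H_1 ≅ Z^3.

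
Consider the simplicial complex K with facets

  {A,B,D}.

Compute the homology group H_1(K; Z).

H_1 ≅ 0.

Take the total order A < B < D on the vertex set. Then K (dimension 2) consists of the simplices:

  0-simplices (3): A, B, D
  1-simplices (3): AB, AD, BD
  2-simplices (1): ABD

giving chain groups C_0 ≅ Z^3, C_1 ≅ Z^3, C_2 ≅ Z^1.

∂_1: C_1 → C_0 is given by ∂[p,q] = [q] − [p].
This gives a 3×3 integer matrix of rank 2; reducing to Smith normal form yields diagonal entries (1,1).

The boundary map ∂_2: C_2 → C_1 maps a triangle to the signed sum of its edges. For instance
  ∂ABD = BD − AD + AB.
The resulting 3×1 matrix has rank 1, and its Smith normal form has invariant factors (1).

From H_k ≅ ker(∂_k) / im(∂_{k+1}) we obtain:

  H_1: rank ker ∂_1 − rank ∂_2 = (3 − 2) − 1 = 0, and the invariant factors of ∂_2 are all 1, so H_1 ≅ 0.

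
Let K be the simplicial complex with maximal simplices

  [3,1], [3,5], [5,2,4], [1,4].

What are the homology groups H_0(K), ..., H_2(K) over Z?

Order the vertices as 1 < 2 < 3 < 4 < 5. Listing each simplex with vertices in this order, K has dimension 2 with simplices:

  0-simplices (5): [1], [2], [3], [4], [5]
  1-simplices (6): [1,3], [1,4], [2,4], [2,5], [3,5], [4,5]
  2-simplices (1): [2,4,5]

so the chain groups are C_0 ≅ Z^5, C_1 ≅ Z^6, C_2 ≅ Z^1.

∂_1: C_1 → C_0 sends each edge [p,q] (with p < q) to q − p.
The resulting 5×6 matrix has rank 4, and its Smith normal form has invariant factors (1,1,1,1).

The boundary map ∂_2: C_2 → C_1 maps a triangle to the signed sum of its edges. For instance
  ∂[2,4,5] = [4,5] − [2,5] + [2,4].
The resulting 6×1 matrix has rank 1, and its Smith normal form has invariant factors (1).

Computing H_k = (kernel of ∂_k) / (image of ∂_{k+1}):

  H_0: rank C_0 − rank ∂_1 = 5 − 4 = 1, and the invariant factors of ∂_1 are all 1, so H_0 ≅ Z.
  H_1: rank ker ∂_1 − rank ∂_2 = (6 − 4) − 1 = 1, and the invariant factors of ∂_2 are all 1, so H_1 ≅ Z.
  H_2: rank ker ∂_2 − rank ∂_3 = (1 − 1) − 0 = 0, and there is no ∂_3, so H_2 ≅ 0.

As a check, the Euler characteristic is 5 − 6 + 1 = 0, which agrees with 1 − 1 + 0 = 0.

H_0 ≅ Z,  H_1 ≅ Z,  H_2 = 0.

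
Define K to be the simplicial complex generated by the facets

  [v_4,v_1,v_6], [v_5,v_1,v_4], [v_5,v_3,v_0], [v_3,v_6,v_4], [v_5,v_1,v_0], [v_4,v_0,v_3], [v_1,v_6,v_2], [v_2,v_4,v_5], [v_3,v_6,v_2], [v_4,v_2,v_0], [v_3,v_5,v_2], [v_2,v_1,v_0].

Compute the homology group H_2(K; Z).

Fix the vertex order v_0 < v_1 < v_2 < v_3 < v_4 < v_5 < v_6 and write every simplex with vertices in increasing order. Then dim K = 2 and the simplices of K are:

  0-simplices (7): [v_0], [v_1], [v_2], [v_3], [v_4], [v_5], [v_6]
  1-simplices (18): (18 of them)
  2-simplices (12): (12 of them)

giving chain groups C_0 ≅ Z^7, C_1 ≅ Z^18, C_2 ≅ Z^12.

Boundary ∂_1: C_1 → C_0 is given by ∂[p,q] = [q] − [p].
The 7×18 boundary matrix has rank 6 and Smith normal form diag(1,1,1,1,1,1).

∂_2: C_2 → C_1 sends each 2-simplex [p,q,r] to [q,r] − [p,r] + [p,q]. For instance
  ∂[v_1,v_2,v_6] = [v_2,v_6] − [v_1,v_6] + [v_1,v_2],
  ∂[v_2,v_4,v_5] = [v_4,v_5] − [v_2,v_5] + [v_2,v_4].
As a 18×12 matrix over Z this has rank 12, with invariant factors (1,1,1,1,1,1,1,1,1,1,1,2).

Reading off H_k = ker ∂_k / im ∂_{k+1}:

  H_2: rank ker ∂_2 − rank ∂_3 = (12 − 12) − 0 = 0, and there is no ∂_3, so H_2 = 0.

(K is a triangulation of the real projective plane RP^2.)

H_2 = 0.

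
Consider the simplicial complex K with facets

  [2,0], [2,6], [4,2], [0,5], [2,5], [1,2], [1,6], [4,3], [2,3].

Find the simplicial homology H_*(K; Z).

H_0 ≅ Z,  H_1 ≅ Z^3.

We work with the vertex ordering 0 < 1 < 2 < 3 < 4 < 5 < 6. The simplices of K, each written with vertices in increasing order, are:

  0-simplices (7): [0], [1], [2], [3], [4], [5], [6]
  1-simplices (9): [0,2], [0,5], [1,2], [1,6], [2,3], [2,4], [2,5], [2,6], [3,4]

Hence C_0 ≅ Z^7, C_1 ≅ Z^9.

∂_1: C_1 → C_0 maps an edge to its endpoints' difference, ∂[p,q] = q − p. For instance
  ∂[2,3] = [3] − [2].
As a 7×9 matrix over Z this has rank 6, with invariant factors (1,1,1,1,1,1).

Reading off H_k = ker ∂_k / im ∂_{k+1}:

  H_0: rank C_0 − rank ∂_1 = 7 − 6 = 1, and the invariant factors of ∂_1 are all 1, so H_0 ≅ Z.
  H_1: rank ker ∂_1 − rank ∂_2 = (9 − 6) − 0 = 3, and there is no ∂_2, so H_1 ≅ Z^3.

As a check, the Euler characteristic is 7 − 9 = -2, which agrees with 1 − 3 = -2.
(K is a triangulation of a wedge of 3 circles.)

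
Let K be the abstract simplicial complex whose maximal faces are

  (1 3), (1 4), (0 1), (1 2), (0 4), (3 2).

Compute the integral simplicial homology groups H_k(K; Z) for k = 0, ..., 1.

H_0 ≅ Z,  H_1 ≅ Z^2.

We work with the vertex ordering 0 < 1 < 2 < 3 < 4. The simplices of K, each written with vertices in increasing order, are:

  0-simplices (5): [0], [1], [2], [3], [4]
  1-simplices (6): [0,1], [0,4], [1,2], [1,3], [1,4], [2,3]

giving chain groups C_0 ≅ Z^5, C_1 ≅ Z^6.

∂_1: C_1 → C_0 is given by ∂[p,q] = [q] − [p].
This gives a 5×6 integer matrix of rank 4; reducing to Smith normal form yields diagonal entries (1,1,1,1).

Reading off H_k = ker ∂_k / im ∂_{k+1}:

  H_0: rank C_0 − rank ∂_1 = 5 − 4 = 1, and the invariant factors of ∂_1 are all 1, so H_0 = Z.
  H_1: rank ker ∂_1 − rank ∂_2 = (6 − 4) − 0 = 2, and there is no ∂_2, so H_1 = Z^2.

(K is a triangulation of a wedge of 2 circles.)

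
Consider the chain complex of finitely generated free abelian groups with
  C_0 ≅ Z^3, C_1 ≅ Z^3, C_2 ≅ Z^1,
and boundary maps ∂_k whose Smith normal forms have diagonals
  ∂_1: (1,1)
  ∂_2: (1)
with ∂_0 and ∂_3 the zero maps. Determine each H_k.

H_0: b_0 = 3 − 0 − 2 = 1; torsion from ∂_1 factors > 1: none. So H_0 ≅ Z.
H_1: b_1 = 3 − 2 − 1 = 0; torsion from ∂_2 factors > 1: none. So H_1 ≅ 0.
H_2: b_2 = 1 − 1 − 0 = 0; torsion from ∂_3 factors > 1: none. So H_2 ≅ 0.

H_0 ≅ Z,  H_1 = 0,  H_2 = 0.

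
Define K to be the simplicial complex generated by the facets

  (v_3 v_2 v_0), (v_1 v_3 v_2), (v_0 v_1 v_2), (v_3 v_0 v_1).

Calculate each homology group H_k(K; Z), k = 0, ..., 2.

H_0 ≅ Z,  H_1 = 0,  H_2 ≅ Z.

Take the total order v_0 < v_1 < v_2 < v_3 on the vertex set. Then K (dimension 2) consists of the simplices:

  0-simplices (4): [v_0], [v_1], [v_2], [v_3]
  1-simplices (6): [v_0,v_1], [v_0,v_2], [v_0,v_3], [v_1,v_2], [v_1,v_3], [v_2,v_3]
  2-simplices (4): [v_0,v_1,v_2], [v_0,v_1,v_3], [v_0,v_2,v_3], [v_1,v_2,v_3]

giving chain groups C_0 ≅ Z^4, C_1 ≅ Z^6, C_2 ≅ Z^4.

The boundary map ∂_1: C_1 → C_0 is given by ∂[p,q] = [q] − [p]. For instance
  ∂[v_0,v_3] = [v_3] − [v_0].
The resulting 4×6 matrix has rank 3, and its Smith normal form has invariant factors (1,1,1).

The boundary map ∂_2: C_2 → C_1 acts by ∂[p,q,r] = [q,r] − [p,r] + [p,q]. For instance
  ∂[v_0,v_1,v_2] = [v_1,v_2] − [v_0,v_2] + [v_0,v_1],
  ∂[v_0,v_2,v_3] = [v_2,v_3] − [v_0,v_3] + [v_0,v_2].
The 6×4 boundary matrix has rank 3 and Smith normal form diag(1,1,1).

Now H_k = ker ∂_k / im ∂_{k+1}, so:

  H_0: rank C_0 − rank ∂_1 = 4 − 3 = 1, and the invariant factors of ∂_1 are all 1, so H_0 = Z.
  H_1: rank ker ∂_1 − rank ∂_2 = (6 − 3) − 3 = 0, and the invariant factors of ∂_2 are all 1, so H_1 = 0.
  H_2: rank ker ∂_2 − rank ∂_3 = (4 − 3) − 0 = 1, and there is no ∂_3, so H_2 = Z.

(K is a triangulation of the 2-sphere S^2.)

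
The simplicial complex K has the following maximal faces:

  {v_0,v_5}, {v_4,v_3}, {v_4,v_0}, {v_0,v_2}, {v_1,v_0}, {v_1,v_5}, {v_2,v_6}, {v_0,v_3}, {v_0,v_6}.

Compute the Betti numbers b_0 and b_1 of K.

b_0 = 1, b_1 = 3.

Order the vertices as v_0 < v_1 < v_2 < v_3 < v_4 < v_5 < v_6. Listing each simplex with vertices in this order, K has dimension 1 with simplices:

  0-simplices (7): [v_0], [v_1], [v_2], [v_3], [v_4], [v_5], [v_6]
  1-simplices (9): [v_0,v_1], [v_0,v_2], [v_0,v_3], [v_0,v_4], [v_0,v_5], [v_0,v_6], [v_1,v_5], [v_2,v_6], [v_3,v_4]

giving chain groups C_0 ≅ Z^7, C_1 ≅ Z^9.

The boundary map ∂_1: C_1 → C_0 maps an edge to its endpoints' difference, ∂[p,q] = q − p.
This gives a 7×9 integer matrix of rank 6; reducing to Smith normal form yields diagonal entries (1,1,1,1,1,1).

Now H_k = ker ∂_k / im ∂_{k+1}, so:

  H_0: rank C_0 − rank ∂_1 = 7 − 6 = 1, and the invariant factors of ∂_1 are all 1, so H_0 = Z.
  H_1: rank ker ∂_1 − rank ∂_2 = (9 − 6) − 0 = 3, and there is no ∂_2, so H_1 = Z^3.

Hence the Betti numbers are b_0 = 1, b_1 = 3.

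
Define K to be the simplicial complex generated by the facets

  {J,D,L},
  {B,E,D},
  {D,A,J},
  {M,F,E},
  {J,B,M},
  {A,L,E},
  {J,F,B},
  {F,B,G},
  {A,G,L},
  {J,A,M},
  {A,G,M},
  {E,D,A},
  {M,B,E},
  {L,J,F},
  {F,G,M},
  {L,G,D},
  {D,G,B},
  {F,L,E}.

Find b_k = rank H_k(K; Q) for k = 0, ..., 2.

Take the total order A < B < D < E < F < G < J < L < M on the vertex set. Then K (dimension 2) consists of the simplices:

  0-simplices (9): A, B, D, E, F, G, J, L, M
  1-simplices (27): AD, AE, AG, AJ, AL, AM, BD, BE, BF, BG, BJ, BM, DE, DG, DJ, DL, EF, EL, EM, FG, FJ, FL, FM, GL, GM, JL, JM
  2-simplices (18): ADE, ADJ, AEL, AGL, AGM, AJM, BDE, BDG, BEM, BFG, BFJ, BJM, DGL, DJL, EFL, EFM, FGM, FJL

giving chain groups C_0 ≅ Z^9, C_1 ≅ Z^27, C_2 ≅ Z^18.

Boundary ∂_1: C_1 → C_0 is given by ∂[p,q] = [q] − [p]. For instance
  ∂FM = M − F.
The resulting 9×27 matrix has rank 8, and its Smith normal form has invariant factors (1,1,1,1,1,1,1,1).

The boundary map ∂_2: C_2 → C_1 maps a triangle to the signed sum of its edges. For instance
  ∂BFJ = FJ − BJ + BF,
  ∂BFG = FG − BG + BF.
The resulting 27×18 matrix has rank 18, and its Smith normal form has invariant factors (1,1,1,1,1,1,1,1,1,1,1,1,1,1,1,1,1,2).

From H_k ≅ ker(∂_k) / im(∂_{k+1}) we obtain:

  H_0: rank C_0 − rank ∂_1 = 9 − 8 = 1, and the invariant factors of ∂_1 are all 1, so H_0 ≅ Z.
  H_1: rank ker ∂_1 − rank ∂_2 = (27 − 8) − 18 = 1, and ∂_2 has invariant factor 2 > 1, so H_1 ≅ Z ⊕ Z/2Z.
  H_2: rank ker ∂_2 − rank ∂_3 = (18 − 18) − 0 = 0, and there is no ∂_3, so H_2 ≅ 0.

(K is a triangulation of the Klein bottle.)

Hence the Betti numbers are b_0 = 1, b_1 = 1, b_2 = 0.

b_0 = 1, b_1 = 1, b_2 = 0.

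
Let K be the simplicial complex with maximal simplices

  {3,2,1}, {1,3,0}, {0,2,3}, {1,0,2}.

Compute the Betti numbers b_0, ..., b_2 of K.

Take the total order 0 < 1 < 2 < 3 on the vertex set. Then K (dimension 2) consists of the simplices:

  0-simplices (4): [0], [1], [2], [3]
  1-simplices (6): [0,1], [0,2], [0,3], [1,2], [1,3], [2,3]
  2-simplices (4): [0,1,2], [0,1,3], [0,2,3], [1,2,3]

so the chain groups are C_0 ≅ Z^4, C_1 ≅ Z^6, C_2 ≅ Z^4.

Boundary ∂_1: C_1 → C_0 sends each edge [p,q] (with p < q) to q − p.
The resulting 4×6 matrix has rank 3, and its Smith normal form has invariant factors (1,1,1).

The boundary map ∂_2: C_2 → C_1 sends each 2-simplex [p,q,r] to [q,r] − [p,r] + [p,q]. For instance
  ∂[0,1,3] = [1,3] − [0,3] + [0,1],
  ∂[1,2,3] = [2,3] − [1,3] + [1,2].
The 6×4 boundary matrix has rank 3 and Smith normal form diag(1,1,1).

From H_k ≅ ker(∂_k) / im(∂_{k+1}) we obtain:

  H_0: rank C_0 − rank ∂_1 = 4 − 3 = 1, and the invariant factors of ∂_1 are all 1, so H_0 ≅ Z.
  H_1: rank ker ∂_1 − rank ∂_2 = (6 − 3) − 3 = 0, and the invariant factors of ∂_2 are all 1, so H_1 ≅ 0.
  H_2: rank ker ∂_2 − rank ∂_3 = (4 − 3) − 0 = 1, and there is no ∂_3, so H_2 ≅ Z.

As a check, the Euler characteristic is 4 − 6 + 4 = 2, which agrees with 1 − 0 + 1 = 2.

Hence the Betti numbers are b_0 = 1, b_1 = 0, b_2 = 1.

b_0 = 1, b_1 = 0, b_2 = 1.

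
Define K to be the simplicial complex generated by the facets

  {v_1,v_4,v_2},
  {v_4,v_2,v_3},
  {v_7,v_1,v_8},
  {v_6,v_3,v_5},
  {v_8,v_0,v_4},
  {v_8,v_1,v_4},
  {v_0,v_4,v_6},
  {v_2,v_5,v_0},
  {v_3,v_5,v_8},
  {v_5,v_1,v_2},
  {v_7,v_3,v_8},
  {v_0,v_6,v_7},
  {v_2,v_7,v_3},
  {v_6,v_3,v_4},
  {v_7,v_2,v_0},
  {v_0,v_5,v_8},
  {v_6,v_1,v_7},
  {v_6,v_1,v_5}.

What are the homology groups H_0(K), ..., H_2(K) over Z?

H_0 = Z,  H_1 = Z^2,  H_2 = Z.

Order the vertices as v_0 < v_1 < v_2 < v_3 < v_4 < v_5 < v_6 < v_7 < v_8. Listing each simplex with vertices in this order, K has dimension 2 with simplices:

  0-simplices (9): [v_0], [v_1], [v_2], [v_3], [v_4], [v_5], [v_6], [v_7], [v_8]
  1-simplices (27): (27 of them)
  2-simplices (18): (18 of them)

giving chain groups C_0 ≅ Z^9, C_1 ≅ Z^27, C_2 ≅ Z^18.

∂_1: C_1 → C_0 maps an edge to its endpoints' difference, ∂[p,q] = q − p. For instance
  ∂[v_1,v_5] = [v_5] − [v_1].
This gives a 9×27 integer matrix of rank 8; reducing to Smith normal form yields diagonal entries (1,1,1,1,1,1,1,1).

Boundary ∂_2: C_2 → C_1 acts by ∂[p,q,r] = [q,r] − [p,r] + [p,q]. For instance
  ∂[v_2,v_3,v_4] = [v_3,v_4] − [v_2,v_4] + [v_2,v_3],
  ∂[v_0,v_4,v_8] = [v_4,v_8] − [v_0,v_8] + [v_0,v_4].
The resulting 27×18 matrix has rank 17, and its Smith normal form has invariant factors (1,1,1,1,1,1,1,1,1,1,1,1,1,1,1,1,1).

Reading off H_k = ker ∂_k / im ∂_{k+1}:

  H_0: rank C_0 − rank ∂_1 = 9 − 8 = 1, and the invariant factors of ∂_1 are all 1, so H_0 ≅ Z.
  H_1: rank ker ∂_1 − rank ∂_2 = (27 − 8) − 17 = 2, and the invariant factors of ∂_2 are all 1, so H_1 ≅ Z^2.
  H_2: rank ker ∂_2 − rank ∂_3 = (18 − 17) − 0 = 1, and there is no ∂_3, so H_2 ≅ Z.

As a check, the Euler characteristic is 9 − 27 + 18 = 0, which agrees with 1 − 2 + 1 = 0.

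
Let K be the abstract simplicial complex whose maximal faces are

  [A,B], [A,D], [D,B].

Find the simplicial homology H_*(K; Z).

Order the vertices as A < B < D. Listing each simplex with vertices in this order, K has dimension 1 with simplices:

  0-simplices (3): A, B, D
  1-simplices (3): AB, AD, BD

giving chain groups C_0 ≅ Z^3, C_1 ≅ Z^3.

The boundary map ∂_1: C_1 → C_0 maps an edge to its endpoints' difference, ∂[p,q] = q − p.
As a 3×3 matrix over Z this has rank 2, with invariant factors (1,1).

Computing H_k = (kernel of ∂_k) / (image of ∂_{k+1}):

  H_0: rank C_0 − rank ∂_1 = 3 − 2 = 1, and the invariant factors of ∂_1 are all 1, so H_0 = Z.
  H_1: rank ker ∂_1 − rank ∂_2 = (3 − 2) − 0 = 1, and there is no ∂_2, so H_1 = Z.

H_0 ≅ Z,  H_1 ≅ Z.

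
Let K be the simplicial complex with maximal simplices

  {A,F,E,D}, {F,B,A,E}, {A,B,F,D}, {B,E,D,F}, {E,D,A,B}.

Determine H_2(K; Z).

Fix the vertex order A < B < D < E < F and write every simplex with vertices in increasing order. Then dim K = 3 and the simplices of K are:

  0-simplices (5): A, B, D, E, F
  1-simplices (10): AB, AD, AE, AF, BD, BE, BF, DE, DF, EF
  2-simplices (10): ABD, ABE, ABF, ADE, ADF, AEF, BDE, BDF, BEF, DEF
  3-simplices (5): ABDE, ABDF, ABEF, ADEF, BDEF

Hence C_0 ≅ Z^5, C_1 ≅ Z^10, C_2 ≅ Z^10, C_3 ≅ Z^5.

∂_1: C_1 → C_0 is given by ∂[p,q] = [q] − [p]. For instance
  ∂AB = B − A.
As a 5×10 matrix over Z this has rank 4, with invariant factors (1,1,1,1).

∂_2: C_2 → C_1 acts by ∂[p,q,r] = [q,r] − [p,r] + [p,q]. For instance
  ∂DEF = EF − DF + DE,
  ∂ABF = BF − AF + AB.
The resulting 10×10 matrix has rank 6, and its Smith normal form has invariant factors (1,1,1,1,1,1).

∂_3: C_3 → C_2 sends each 3-simplex σ to the alternating sum Σ_i (−1)^i (σ with its i-th vertex removed). For instance
  ∂ABDE = BDE − ADE + ABE − ABD,
  ∂ADEF = DEF − AEF + ADF − ADE.
The 10×5 boundary matrix has rank 4 and Smith normal form diag(1,1,1,1).

Computing H_k = (kernel of ∂_k) / (image of ∂_{k+1}):

  H_2: rank ker ∂_2 − rank ∂_3 = (10 − 6) − 4 = 0, and the invariant factors of ∂_3 are all 1, so H_2 = 0.

H_2 ≅ 0.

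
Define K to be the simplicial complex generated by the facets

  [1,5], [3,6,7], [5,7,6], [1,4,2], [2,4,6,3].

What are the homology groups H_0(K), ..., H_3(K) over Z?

We work with the vertex ordering 1 < 2 < 3 < 4 < 5 < 6 < 7. The simplices of K, each written with vertices in increasing order, are:

  0-simplices (7): [1], [2], [3], [4], [5], [6], [7]
  1-simplices (13): [1,2], [1,4], [1,5], [2,3], [2,4], [2,6], [3,4], [3,6], [3,7], [4,6], [5,6], [5,7], [6,7]
  2-simplices (7): [1,2,4], [2,3,4], [2,3,6], [2,4,6], [3,4,6], [3,6,7], [5,6,7]
  3-simplices (1): [2,3,4,6]

giving chain groups C_0 ≅ Z^7, C_1 ≅ Z^13, C_2 ≅ Z^7, C_3 ≅ Z^1.

The boundary map ∂_1: C_1 → C_0 is given by ∂[p,q] = [q] − [p]. For instance
  ∂[2,6] = [6] − [2].
As a 7×13 matrix over Z this has rank 6, with invariant factors (1,1,1,1,1,1).

The boundary map ∂_2: C_2 → C_1 acts by ∂[p,q,r] = [q,r] − [p,r] + [p,q]. For instance
  ∂[2,3,4] = [3,4] − [2,4] + [2,3],
  ∂[2,3,6] = [3,6] − [2,6] + [2,3].
This gives a 13×7 integer matrix of rank 6; reducing to Smith normal form yields diagonal entries (1,1,1,1,1,1).

∂_3: C_3 → C_2 sends each 3-simplex σ to the alternating sum Σ_i (−1)^i (σ with its i-th vertex removed). For instance
  ∂[2,3,4,6] = [3,4,6] − [2,4,6] + [2,3,6] − [2,3,4].
The resulting 7×1 matrix has rank 1, and its Smith normal form has invariant factors (1).

Computing H_k = (kernel of ∂_k) / (image of ∂_{k+1}):

  H_0: rank C_0 − rank ∂_1 = 7 − 6 = 1, and the invariant factors of ∂_1 are all 1, so H_0 = Z.
  H_1: rank ker ∂_1 − rank ∂_2 = (13 − 6) − 6 = 1, and the invariant factors of ∂_2 are all 1, so H_1 = Z.
  H_2: rank ker ∂_2 − rank ∂_3 = (7 − 6) − 1 = 0, and the invariant factors of ∂_3 are all 1, so H_2 = 0.
  H_3: rank ker ∂_3 − rank ∂_4 = (1 − 1) − 0 = 0, and there is no ∂_4, so H_3 = 0.

H_0 ≅ Z,  H_1 ≅ Z,  H_2 = 0,  H_3 = 0.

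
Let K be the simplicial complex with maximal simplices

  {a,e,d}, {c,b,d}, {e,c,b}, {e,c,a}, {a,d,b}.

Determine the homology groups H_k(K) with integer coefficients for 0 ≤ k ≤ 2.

Fix the vertex order a < b < c < d < e and write every simplex with vertices in increasing order. Then dim K = 2 and the simplices of K are:

  0-simplices (5): a, b, c, d, e
  1-simplices (10): ab, ac, ad, ae, bc, bd, be, cd, ce, de
  2-simplices (5): abd, ace, ade, bcd, bce

giving chain groups C_0 ≅ Z^5, C_1 ≅ Z^10, C_2 ≅ Z^5.

Boundary ∂_1: C_1 → C_0 is given by ∂[p,q] = [q] − [p]. For instance
  ∂bc = c − b.
The 5×10 boundary matrix has rank 4 and Smith normal form diag(1,1,1,1).

∂_2: C_2 → C_1 sends each 2-simplex [p,q,r] to [q,r] − [p,r] + [p,q]. For instance
  ∂bce = ce − be + bc,
  ∂ace = ce − ae + ac.
As a 10×5 matrix over Z this has rank 5, with invariant factors (1,1,1,1,1).

Computing H_k = (kernel of ∂_k) / (image of ∂_{k+1}):

  H_0: rank C_0 − rank ∂_1 = 5 − 4 = 1, and the invariant factors of ∂_1 are all 1, so H_0 ≅ Z.
  H_1: rank ker ∂_1 − rank ∂_2 = (10 − 4) − 5 = 1, and the invariant factors of ∂_2 are all 1, so H_1 ≅ Z.
  H_2: rank ker ∂_2 − rank ∂_3 = (5 − 5) − 0 = 0, and there is no ∂_3, so H_2 ≅ 0.

As a check, the Euler characteristic is 5 − 10 + 5 = 0, which agrees with 1 − 1 + 0 = 0.

H_0 = Z,  H_1 = Z,  H_2 = 0.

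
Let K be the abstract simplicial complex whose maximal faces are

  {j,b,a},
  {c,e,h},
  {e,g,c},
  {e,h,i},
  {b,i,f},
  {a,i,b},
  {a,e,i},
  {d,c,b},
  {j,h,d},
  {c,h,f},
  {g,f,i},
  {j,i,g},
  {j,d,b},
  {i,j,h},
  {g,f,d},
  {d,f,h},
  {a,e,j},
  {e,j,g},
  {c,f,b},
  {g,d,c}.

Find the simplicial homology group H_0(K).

Order the vertices as a < b < c < d < e < f < g < h < i < j. Listing each simplex with vertices in this order, K has dimension 2 with simplices:

  0-simplices (10): a, b, c, d, e, f, g, h, i, j
  1-simplices (30): ab, ae, ai, aj, bc, bd, bf, bi, bj, cd, ce, cf, cg, ch, df, dg, dh, dj, eg, eh, ei, ej, fg, fh, fi, gi, gj, hi, hj, ij
  2-simplices (20): abi, abj, aei, aej, bcd, bcf, bdj, bfi, cdg, ceg, ceh, cfh, dfg, dfh, dhj, egj, ehi, fgi, gij, hij

giving chain groups C_0 ≅ Z^10, C_1 ≅ Z^30, C_2 ≅ Z^20.

∂_1: C_1 → C_0 sends each edge [p,q] (with p < q) to q − p. For instance
  ∂ij = j − i.
The 10×30 boundary matrix has rank 9 and Smith normal form diag(1,1,1,1,1,1,1,1,1).

The boundary map ∂_2: C_2 → C_1 maps a triangle to the signed sum of its edges. For instance
  ∂aej = ej − aj + ae,
  ∂egj = gj − ej + eg.
This gives a 30×20 integer matrix of rank 20; reducing to Smith normal form yields diagonal entries (1,1,1,1,1,1,1,1,1,1,1,1,1,1,1,1,1,1,1,2).

From H_k ≅ ker(∂_k) / im(∂_{k+1}) we obtain:

  H_0: rank C_0 − rank ∂_1 = 10 − 9 = 1, and the invariant factors of ∂_1 are all 1, so H_0 = Z.

H_0 ≅ Z.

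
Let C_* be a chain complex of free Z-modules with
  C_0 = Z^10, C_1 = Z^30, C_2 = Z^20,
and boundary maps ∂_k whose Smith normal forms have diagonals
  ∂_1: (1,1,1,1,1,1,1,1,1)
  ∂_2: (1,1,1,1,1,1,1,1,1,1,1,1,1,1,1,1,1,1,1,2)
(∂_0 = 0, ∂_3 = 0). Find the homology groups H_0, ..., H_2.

H_0: b_0 = 10 − 0 − 9 = 1; torsion from ∂_1 factors > 1: none. So H_0 ≅ Z.
H_1: b_1 = 30 − 9 − 20 = 1; torsion from ∂_2 factors > 1: [2]. So H_1 ≅ Z ⊕ Z/2.
H_2: b_2 = 20 − 20 − 0 = 0; torsion from ∂_3 factors > 1: none. So H_2 ≅ 0.

H_0 ≅ Z,  H_1 ≅ Z ⊕ Z/2,  H_2 = 0.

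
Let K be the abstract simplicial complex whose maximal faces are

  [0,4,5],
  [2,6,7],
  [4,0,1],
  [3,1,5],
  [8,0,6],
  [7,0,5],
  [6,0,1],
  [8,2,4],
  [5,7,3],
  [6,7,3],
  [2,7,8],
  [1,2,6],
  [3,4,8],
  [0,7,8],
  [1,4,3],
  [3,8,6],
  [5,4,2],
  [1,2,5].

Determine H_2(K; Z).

H_2 ≅ 0.

We work with the vertex ordering 0 < 1 < 2 < 3 < 4 < 5 < 6 < 7 < 8. The simplices of K, each written with vertices in increasing order, are:

  0-simplices (9): [0], [1], [2], [3], [4], [5], [6], [7], [8]
  1-simplices (27): (27 of them)
  2-simplices (18): [0,1,4], [0,1,6], [0,4,5], [0,5,7], [0,6,8], [0,7,8], [1,2,5], [1,2,6], [1,3,4], [1,3,5], [2,4,5], [2,4,8], [2,6,7], [2,7,8], [3,4,8], [3,5,7], [3,6,7], [3,6,8]

giving chain groups C_0 ≅ Z^9, C_1 ≅ Z^27, C_2 ≅ Z^18.

The boundary map ∂_1: C_1 → C_0 maps an edge to its endpoints' difference, ∂[p,q] = q − p. For instance
  ∂[4,5] = [5] − [4].
The 9×27 boundary matrix has rank 8 and Smith normal form diag(1,1,1,1,1,1,1,1).

Boundary ∂_2: C_2 → C_1 maps a triangle to the signed sum of its edges. For instance
  ∂[0,1,6] = [1,6] − [0,6] + [0,1],
  ∂[2,4,8] = [4,8] − [2,8] + [2,4].
As a 27×18 matrix over Z this has rank 18, with invariant factors (1,1,1,1,1,1,1,1,1,1,1,1,1,1,1,1,1,2).

Reading off H_k = ker ∂_k / im ∂_{k+1}:

  H_2: rank ker ∂_2 − rank ∂_3 = (18 − 18) − 0 = 0, and there is no ∂_3, so H_2 = 0.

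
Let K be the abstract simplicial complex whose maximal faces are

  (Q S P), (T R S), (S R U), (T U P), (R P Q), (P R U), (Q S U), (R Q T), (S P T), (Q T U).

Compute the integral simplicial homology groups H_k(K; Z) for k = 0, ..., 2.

Take the total order P < Q < R < S < T < U on the vertex set. Then K (dimension 2) consists of the simplices:

  0-simplices (6): P, Q, R, S, T, U
  1-simplices (15): PQ, PR, PS, PT, PU, QR, QS, QT, QU, RS, RT, RU, ST, SU, TU
  2-simplices (10): PQR, PQS, PRU, PST, PTU, QRT, QSU, QTU, RST, RSU

giving chain groups C_0 ≅ Z^6, C_1 ≅ Z^15, C_2 ≅ Z^10.

The boundary map ∂_1: C_1 → C_0 sends each edge [p,q] (with p < q) to q − p. For instance
  ∂QR = R − Q.
As a 6×15 matrix over Z this has rank 5, with invariant factors (1,1,1,1,1).

Boundary ∂_2: C_2 → C_1 sends each 2-simplex [p,q,r] to [q,r] − [p,r] + [p,q]. For instance
  ∂PQR = QR − PR + PQ,
  ∂QTU = TU − QU + QT.
The 15×10 boundary matrix has rank 10 and Smith normal form diag(1,1,1,1,1,1,1,1,1,2).

From H_k ≅ ker(∂_k) / im(∂_{k+1}) we obtain:

  H_0: rank C_0 − rank ∂_1 = 6 − 5 = 1, and the invariant factors of ∂_1 are all 1, so H_0 ≅ Z.
  H_1: rank ker ∂_1 − rank ∂_2 = (15 − 5) − 10 = 0, and ∂_2 has invariant factor 2 > 1, so H_1 ≅ Z/2.
  H_2: rank ker ∂_2 − rank ∂_3 = (10 − 10) − 0 = 0, and there is no ∂_3, so H_2 ≅ 0.

As a check, the Euler characteristic is 6 − 15 + 10 = 1, which agrees with 1 − 0 + 0 = 1.

H_0 ≅ Z,  H_1 ≅ Z/2,  H_2 = 0.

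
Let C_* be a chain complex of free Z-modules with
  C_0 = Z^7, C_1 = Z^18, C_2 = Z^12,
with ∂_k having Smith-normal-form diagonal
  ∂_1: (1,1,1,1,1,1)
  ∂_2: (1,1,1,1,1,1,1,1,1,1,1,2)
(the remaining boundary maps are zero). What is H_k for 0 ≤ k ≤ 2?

H_0: b_0 = 7 − 0 − 6 = 1; torsion from ∂_1 factors > 1: none. So H_0 ≅ Z.
H_1: b_1 = 18 − 6 − 12 = 0; torsion from ∂_2 factors > 1: [2]. So H_1 ≅ Z/2Z.
H_2: b_2 = 12 − 12 − 0 = 0; torsion from ∂_3 factors > 1: none. So H_2 ≅ 0.

H_0 ≅ Z,  H_1 ≅ Z/2Z,  H_2 = 0.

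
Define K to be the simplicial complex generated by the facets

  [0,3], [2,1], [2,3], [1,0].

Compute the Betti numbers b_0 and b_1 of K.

b_0 = 1, b_1 = 1.

Fix the vertex order 0 < 1 < 2 < 3 and write every simplex with vertices in increasing order. Then dim K = 1 and the simplices of K are:

  0-simplices (4): [0], [1], [2], [3]
  1-simplices (4): [0,1], [0,3], [1,2], [2,3]

so the chain groups are C_0 ≅ Z^4, C_1 ≅ Z^4.

∂_1: C_1 → C_0 sends each edge [p,q] (with p < q) to q − p.
As a 4×4 matrix over Z this has rank 3, with invariant factors (1,1,1).

Reading off H_k = ker ∂_k / im ∂_{k+1}:

  H_0: rank C_0 − rank ∂_1 = 4 − 3 = 1, and the invariant factors of ∂_1 are all 1, so H_0 ≅ Z.
  H_1: rank ker ∂_1 − rank ∂_2 = (4 − 3) − 0 = 1, and there is no ∂_2, so H_1 ≅ Z.

(K is a triangulation of the circle S^1.)

Hence the Betti numbers are b_0 = 1, b_1 = 1.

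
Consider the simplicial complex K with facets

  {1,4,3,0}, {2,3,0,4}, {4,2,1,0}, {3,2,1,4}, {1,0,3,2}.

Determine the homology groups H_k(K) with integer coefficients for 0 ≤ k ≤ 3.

Order the vertices as 0 < 1 < 2 < 3 < 4. Listing each simplex with vertices in this order, K has dimension 3 with simplices:

  0-simplices (5): [0], [1], [2], [3], [4]
  1-simplices (10): [0,1], [0,2], [0,3], [0,4], [1,2], [1,3], [1,4], [2,3], [2,4], [3,4]
  2-simplices (10): [0,1,2], [0,1,3], [0,1,4], [0,2,3], [0,2,4], [0,3,4], [1,2,3], [1,2,4], [1,3,4], [2,3,4]
  3-simplices (5): [0,1,2,3], [0,1,2,4], [0,1,3,4], [0,2,3,4], [1,2,3,4]

Hence C_0 ≅ Z^5, C_1 ≅ Z^10, C_2 ≅ Z^10, C_3 ≅ Z^5.

∂_1: C_1 → C_0 is given by ∂[p,q] = [q] − [p]. For instance
  ∂[2,3] = [3] − [2].
The 5×10 boundary matrix has rank 4 and Smith normal form diag(1,1,1,1).

∂_2: C_2 → C_1 sends each 2-simplex [p,q,r] to [q,r] − [p,r] + [p,q]. For instance
  ∂[1,2,3] = [2,3] − [1,3] + [1,2],
  ∂[0,2,4] = [2,4] − [0,4] + [0,2].
This gives a 10×10 integer matrix of rank 6; reducing to Smith normal form yields diagonal entries (1,1,1,1,1,1).

The boundary map ∂_3: C_3 → C_2 sends each 3-simplex σ to the alternating sum Σ_i (−1)^i (σ with its i-th vertex removed). For instance
  ∂[1,2,3,4] = [2,3,4] − [1,3,4] + [1,2,4] − [1,2,3],
  ∂[0,1,2,4] = [1,2,4] − [0,2,4] + [0,1,4] − [0,1,2].
This gives a 10×5 integer matrix of rank 4; reducing to Smith normal form yields diagonal entries (1,1,1,1).

From H_k ≅ ker(∂_k) / im(∂_{k+1}) we obtain:

  H_0: rank C_0 − rank ∂_1 = 5 − 4 = 1, and the invariant factors of ∂_1 are all 1, so H_0 ≅ Z.
  H_1: rank ker ∂_1 − rank ∂_2 = (10 − 4) − 6 = 0, and the invariant factors of ∂_2 are all 1, so H_1 ≅ 0.
  H_2: rank ker ∂_2 − rank ∂_3 = (10 − 6) − 4 = 0, and the invariant factors of ∂_3 are all 1, so H_2 ≅ 0.
  H_3: rank ker ∂_3 − rank ∂_4 = (5 − 4) − 0 = 1, and there is no ∂_4, so H_3 ≅ Z.

As a check, the Euler characteristic is 5 − 10 + 10 − 5 = 0, which agrees with 1 − 0 + 0 − 1 = 0.

H_0 = Z,  H_1 = 0,  H_2 = 0,  H_3 = Z.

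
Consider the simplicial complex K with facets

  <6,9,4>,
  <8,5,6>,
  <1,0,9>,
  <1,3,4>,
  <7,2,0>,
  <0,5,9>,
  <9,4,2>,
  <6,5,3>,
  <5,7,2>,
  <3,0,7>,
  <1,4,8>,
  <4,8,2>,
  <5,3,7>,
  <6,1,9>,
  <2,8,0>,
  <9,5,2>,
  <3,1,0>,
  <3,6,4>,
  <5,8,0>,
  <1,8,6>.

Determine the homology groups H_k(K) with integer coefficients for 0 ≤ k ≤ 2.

H_0 ≅ Z,  H_1 ≅ Z × Z/2,  H_2 = 0.

Fix the vertex order 0 < 1 < 2 < 3 < 4 < 5 < 6 < 7 < 8 < 9 and write every simplex with vertices in increasing order. Then dim K = 2 and the simplices of K are:

  0-simplices (10): [0], [1], [2], [3], [4], [5], [6], [7], [8], [9]
  1-simplices (30): (30 of them)
  2-simplices (20): (20 of them)

Hence C_0 ≅ Z^10, C_1 ≅ Z^30, C_2 ≅ Z^20.

The boundary map ∂_1: C_1 → C_0 is given by ∂[p,q] = [q] − [p].
The resulting 10×30 matrix has rank 9, and its Smith normal form has invariant factors (1,1,1,1,1,1,1,1,1).

∂_2: C_2 → C_1 acts by ∂[p,q,r] = [q,r] − [p,r] + [p,q]. For instance
  ∂[1,4,8] = [4,8] − [1,8] + [1,4],
  ∂[0,1,9] = [1,9] − [0,9] + [0,1].
The resulting 30×20 matrix has rank 20, and its Smith normal form has invariant factors (1,1,1,1,1,1,1,1,1,1,1,1,1,1,1,1,1,1,1,2).

From H_k ≅ ker(∂_k) / im(∂_{k+1}) we obtain:

  H_0: rank C_0 − rank ∂_1 = 10 − 9 = 1, and the invariant factors of ∂_1 are all 1, so H_0 = Z.
  H_1: rank ker ∂_1 − rank ∂_2 = (30 − 9) − 20 = 1, and ∂_2 has invariant factor 2 > 1, so H_1 = Z × Z/2.
  H_2: rank ker ∂_2 − rank ∂_3 = (20 − 20) − 0 = 0, and there is no ∂_3, so H_2 = 0.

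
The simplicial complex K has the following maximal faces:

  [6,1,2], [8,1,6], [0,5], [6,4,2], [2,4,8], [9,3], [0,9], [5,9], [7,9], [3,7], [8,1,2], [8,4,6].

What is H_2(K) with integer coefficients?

H_2 ≅ Z.

We work with the vertex ordering 0 < 1 < 2 < 3 < 4 < 5 < 6 < 7 < 8 < 9. The simplices of K, each written with vertices in increasing order, are:

  0-simplices (10): [0], [1], [2], [3], [4], [5], [6], [7], [8], [9]
  1-simplices (15): [0,5], [0,9], [1,2], [1,6], [1,8], [2,4], [2,6], [2,8], [3,7], [3,9], [4,6], [4,8], [5,9], [6,8], [7,9]
  2-simplices (6): [1,2,6], [1,2,8], [1,6,8], [2,4,6], [2,4,8], [4,6,8]

Hence C_0 ≅ Z^10, C_1 ≅ Z^15, C_2 ≅ Z^6.

Boundary ∂_1: C_1 → C_0 is given by ∂[p,q] = [q] − [p]. For instance
  ∂[1,2] = [2] − [1].
The resulting 10×15 matrix has rank 8, and its Smith normal form has invariant factors (1,1,1,1,1,1,1,1).

Boundary ∂_2: C_2 → C_1 acts by ∂[p,q,r] = [q,r] − [p,r] + [p,q]. For instance
  ∂[2,4,8] = [4,8] − [2,8] + [2,4],
  ∂[2,4,6] = [4,6] − [2,6] + [2,4].
As a 15×6 matrix over Z this has rank 5, with invariant factors (1,1,1,1,1).

Reading off H_k = ker ∂_k / im ∂_{k+1}:

  H_2: rank ker ∂_2 − rank ∂_3 = (6 − 5) − 0 = 1, and there is no ∂_3, so H_2 = Z.

(K is a triangulation of the disjoint union of a wedge of 2 circles and the 2-sphere S^2.)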